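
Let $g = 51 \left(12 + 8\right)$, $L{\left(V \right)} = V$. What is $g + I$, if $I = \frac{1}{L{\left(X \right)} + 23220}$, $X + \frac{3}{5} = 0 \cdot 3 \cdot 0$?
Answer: $\frac{118418945}{116097} \approx 1020.0$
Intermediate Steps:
$X = - \frac{3}{5}$ ($X = - \frac{3}{5} + 0 \cdot 3 \cdot 0 = - \frac{3}{5} + 0 \cdot 0 = - \frac{3}{5} + 0 = - \frac{3}{5} \approx -0.6$)
$g = 1020$ ($g = 51 \cdot 20 = 1020$)
$I = \frac{5}{116097}$ ($I = \frac{1}{- \frac{3}{5} + 23220} = \frac{1}{\frac{116097}{5}} = \frac{5}{116097} \approx 4.3067 \cdot 10^{-5}$)
$g + I = 1020 + \frac{5}{116097} = \frac{118418945}{116097}$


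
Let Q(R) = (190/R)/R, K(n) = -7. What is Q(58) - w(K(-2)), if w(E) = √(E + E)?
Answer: 95/1682 - I*√14 ≈ 0.05648 - 3.7417*I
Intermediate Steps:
w(E) = √2*√E (w(E) = √(2*E) = √2*√E)
Q(R) = 190/R²
Q(58) - w(K(-2)) = 190/58² - √2*√(-7) = 190*(1/3364) - √2*I*√7 = 95/1682 - I*√14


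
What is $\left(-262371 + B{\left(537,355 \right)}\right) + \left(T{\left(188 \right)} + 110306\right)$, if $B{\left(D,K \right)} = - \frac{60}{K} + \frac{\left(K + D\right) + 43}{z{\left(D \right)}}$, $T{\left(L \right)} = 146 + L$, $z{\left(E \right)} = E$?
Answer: $- \frac{5784987896}{38127} \approx -1.5173 \cdot 10^{5}$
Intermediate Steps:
$B{\left(D,K \right)} = - \frac{60}{K} + \frac{43 + D + K}{D}$ ($B{\left(D,K \right)} = - \frac{60}{K} + \frac{\left(K + D\right) + 43}{D} = - \frac{60}{K} + \frac{\left(D + K\right) + 43}{D} = - \frac{60}{K} + \frac{43 + D + K}{D}$)
$\left(-262371 + B{\left(537,355 \right)}\right) + \left(T{\left(188 \right)} + 110306\right) = \left(-262371 + \left(1 - \frac{60}{355} + \frac{43}{537} + \frac{355}{537}\right)\right) + \left(\left(146 + 188\right) + 110306\right) = \left(-262371 + \left(1 - \frac{12}{71} + 43 \cdot \frac{1}{537} + 355 \cdot \frac{1}{537}\right)\right) + \left(334 + 110306\right) = \left(-262371 + \left(1 - \frac{12}{71} + \frac{43}{537} + \frac{355}{537}\right)\right) + 110640 = \left(-262371 + \frac{59941}{38127}\right) + 110640 = - \frac{10003359176}{38127} + 110640 = - \frac{5784987896}{38127}$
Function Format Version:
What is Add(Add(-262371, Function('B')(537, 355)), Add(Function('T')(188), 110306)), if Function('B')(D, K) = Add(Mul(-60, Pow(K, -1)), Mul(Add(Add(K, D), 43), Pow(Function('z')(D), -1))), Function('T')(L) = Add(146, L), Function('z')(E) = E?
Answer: Rational(-5784987896, 38127) ≈ -1.5173e+5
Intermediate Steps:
Function('B')(D, K) = Add(Mul(-60, Pow(K, -1)), Mul(Pow(D, -1), Add(43, D, K))) (Function('B')(D, K) = Add(Mul(-60, Pow(K, -1)), Mul(Add(Add(K, D), 43), Pow(D, -1))) = Add(Mul(-60, Pow(K, -1)), Mul(Add(Add(D, K), 43), Pow(D, -1))) = Add(Mul(-60, Pow(K, -1)), Mul(Add(43, D, K), Pow(D, -1))) = Add(Mul(-60, Pow(K, -1)), Mul(Pow(D, -1), Add(43, D, K))))
Add(Add(-262371, Function('B')(537, 355)), Add(Function('T')(188), 110306)) = Add(Add(-262371, Add(1, Mul(-60, Pow(355, -1)), Mul(43, Pow(537, -1)), Mul(355, Pow(537, -1)))), Add(Add(146, 188), 110306)) = Add(Add(-262371, Add(1, Mul(-60, Rational(1, 355)), Mul(43, Rational(1, 537)), Mul(355, Rational(1, 537)))), Add(334, 110306)) = Add(Add(-262371, Add(1, Rational(-12, 71), Rational(43, 537), Rational(355, 537))), 110640) = Add(Add(-262371, Rational(59941, 38127)), 110640) = Add(Rational(-10003359176, 38127), 110640) = Rational(-5784987896, 38127)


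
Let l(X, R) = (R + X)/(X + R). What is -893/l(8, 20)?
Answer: -893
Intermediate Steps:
l(X, R) = 1 (l(X, R) = (R + X)/(R + X) = 1)
-893/l(8, 20) = -893/1 = -893*1 = -893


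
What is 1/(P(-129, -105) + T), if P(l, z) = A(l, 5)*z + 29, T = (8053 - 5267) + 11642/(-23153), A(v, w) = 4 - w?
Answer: 23153/67595118 ≈ 0.00034252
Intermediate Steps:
T = 64492616/23153 (T = 2786 + 11642*(-1/23153) = 2786 - 11642/23153 = 64492616/23153 ≈ 2785.5)
P(l, z) = 29 - z (P(l, z) = (4 - 1*5)*z + 29 = (4 - 5)*z + 29 = -z + 29 = 29 - z)
1/(P(-129, -105) + T) = 1/((29 - 1*(-105)) + 64492616/23153) = 1/((29 + 105) + 64492616/23153) = 1/(134 + 64492616/23153) = 1/(67595118/23153) = 23153/67595118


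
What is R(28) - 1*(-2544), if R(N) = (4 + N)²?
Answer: 3568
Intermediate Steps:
R(28) - 1*(-2544) = (4 + 28)² - 1*(-2544) = 32² + 2544 = 1024 + 2544 = 3568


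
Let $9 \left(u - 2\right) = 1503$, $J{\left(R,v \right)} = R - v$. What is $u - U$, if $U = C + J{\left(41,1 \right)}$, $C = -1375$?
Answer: $1504$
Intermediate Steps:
$u = 169$ ($u = 2 + \frac{1}{9} \cdot 1503 = 2 + 167 = 169$)
$U = -1335$ ($U = -1375 + \left(41 - 1\right) = -1375 + 40 = -1335$)
$u - U = 169 - -1335 = 169 + 1335 = 1504$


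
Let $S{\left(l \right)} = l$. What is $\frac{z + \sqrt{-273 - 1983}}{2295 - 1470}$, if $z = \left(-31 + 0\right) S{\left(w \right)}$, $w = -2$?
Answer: $\frac{62}{825} + \frac{4 i \sqrt{141}}{825} \approx 0.075152 + 0.057573 i$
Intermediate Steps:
$z = 62$ ($z = \left(-31 + 0\right) \left(-2\right) = \left(-31\right) \left(-2\right) = 62$)
$\frac{z + \sqrt{-273 - 1983}}{2295 - 1470} = \frac{62 + \sqrt{-273 - 1983}}{2295 - 1470} = \frac{62 + \sqrt{-2256}}{825} = \left(62 + 4 i \sqrt{141}\right) \frac{1}{825} = \frac{62}{825} + \frac{4 i \sqrt{141}}{825}$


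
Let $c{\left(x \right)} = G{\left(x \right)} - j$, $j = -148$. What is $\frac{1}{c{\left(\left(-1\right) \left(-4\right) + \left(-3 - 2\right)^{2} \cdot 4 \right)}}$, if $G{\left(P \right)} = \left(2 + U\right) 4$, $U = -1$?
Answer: $\frac{1}{152} \approx 0.0065789$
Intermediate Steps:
$G{\left(P \right)} = 4$ ($G{\left(P \right)} = \left(2 - 1\right) 4 = 1 \cdot 4 = 4$)
$c{\left(x \right)} = 152$ ($c{\left(x \right)} = 4 - -148 = 4 + 148 = 152$)
$\frac{1}{c{\left(\left(-1\right) \left(-4\right) + \left(-3 - 2\right)^{2} \cdot 4 \right)}} = \frac{1}{152}$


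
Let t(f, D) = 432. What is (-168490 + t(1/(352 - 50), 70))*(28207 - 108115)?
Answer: 13429178664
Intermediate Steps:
(-168490 + t(1/(352 - 50), 70))*(28207 - 108115) = (-168490 + 432)*(28207 - 108115) = -168058*(-79908) = 13429178664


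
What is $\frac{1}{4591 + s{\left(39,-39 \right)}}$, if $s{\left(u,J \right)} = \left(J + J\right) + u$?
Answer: $\frac{1}{4552} \approx 0.00021968$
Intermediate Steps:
$s{\left(u,J \right)} = u + 2 J$ ($s{\left(u,J \right)} = 2 J + u = u + 2 J$)
$\frac{1}{4591 + s{\left(39,-39 \right)}} = \frac{1}{4591 + \left(39 + 2 \left(-39\right)\right)} = \frac{1}{4591 + \left(39 - 78\right)} = \frac{1}{4591 - 39} = \frac{1}{4552}$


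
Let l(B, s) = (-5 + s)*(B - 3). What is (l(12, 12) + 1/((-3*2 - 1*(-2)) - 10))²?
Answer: 776161/196 ≈ 3960.0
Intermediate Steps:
l(B, s) = (-5 + s)*(-3 + B)
(l(12, 12) + 1/((-3*2 - 1*(-2)) - 10))² = ((15 - 5*12 - 3*12 + 12*12) + 1/((-3*2 - 1*(-2)) - 10))² = ((15 - 60 - 36 + 144) + 1/((-6 + 2) - 10))² = (63 + 1/(-4 - 10))² = (63 + 1/(-14))² = (63 - 1/14)² = (881/14)² = 776161/196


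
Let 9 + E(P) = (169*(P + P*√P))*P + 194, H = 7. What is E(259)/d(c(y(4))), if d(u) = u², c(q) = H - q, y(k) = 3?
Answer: 5668437/8 + 11336689*√259/16 ≈ 1.2111e+7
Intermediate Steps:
c(q) = 7 - q
E(P) = 185 + P*(169*P + 169*P^(3/2)) (E(P) = -9 + ((169*(P + P*√P))*P + 194) = -9 + ((169*(P + P^(3/2)))*P + 194) = -9 + ((169*P + 169*P^(3/2))*P + 194) = -9 + (P*(169*P + 169*P^(3/2)) + 194) = -9 + (194 + P*(169*P + 169*P^(3/2))) = 185 + P*(169*P + 169*P^(3/2)))
E(259)/d(c(y(4))) = (185 + 169*259² + 169*259^(5/2))/((7 - 1*3)²) = (185 + 169*67081 + 169*(67081*√259))/((7 - 3)²) = (185 + 11336689 + 11336689*√259)/(4²) = (11336874 + 11336689*√259)/16 = (11336874 + 11336689*√259)*(1/16) = 5668437/8 + 11336689*√259/16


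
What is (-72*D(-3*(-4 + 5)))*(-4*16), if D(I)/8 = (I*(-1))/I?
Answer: -36864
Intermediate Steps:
D(I) = -8 (D(I) = 8*((I*(-1))/I) = 8*((-I)/I) = 8*(-1) = -8)
(-72*D(-3*(-4 + 5)))*(-4*16) = (-72*(-8))*(-4*16) = 576*(-64) = -36864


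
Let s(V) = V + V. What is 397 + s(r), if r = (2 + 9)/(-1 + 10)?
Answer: 3595/9 ≈ 399.44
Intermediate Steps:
r = 11/9 ≈ 1.2222
s(V) = 2*V
397 + s(r) = 397 + 2*(11/9) = 397 + 22/9 = 3595/9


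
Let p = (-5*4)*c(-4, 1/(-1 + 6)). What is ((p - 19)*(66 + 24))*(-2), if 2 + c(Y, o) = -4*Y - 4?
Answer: 39420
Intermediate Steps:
c(Y, o) = -6 - 4*Y (c(Y, o) = -2 + (-4*Y - 4) = -2 + (-4 - 4*Y) = -6 - 4*Y)
p = -200 (p = (-5*4)*(-6 - 4*(-4)) = -20*(-6 + 16) = -20*10 = -200)
((p - 19)*(66 + 24))*(-2) = ((-200 - 19)*(66 + 24))*(-2) = -219*90*(-2) = -19710*(-2) = 39420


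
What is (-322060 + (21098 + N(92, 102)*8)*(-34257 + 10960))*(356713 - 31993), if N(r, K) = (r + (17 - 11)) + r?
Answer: -171209790940320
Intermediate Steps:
N(r, K) = 6 + 2*r (N(r, K) = (r + 6) + r = (6 + r) + r = 6 + 2*r)
(-322060 + (21098 + N(92, 102)*8)*(-34257 + 10960))*(356713 - 31993) = (-322060 + (21098 + (6 + 2*92)*8)*(-34257 + 10960))*(356713 - 31993) = (-322060 + (21098 + (6 + 184)*8)*(-23297))*324720 = (-322060 + (21098 + 190*8)*(-23297))*324720 = (-322060 + (21098 + 1520)*(-23297))*324720 = (-322060 + 22618*(-23297))*324720 = (-322060 - 526931546)*324720 = -527253606*324720 = -171209790940320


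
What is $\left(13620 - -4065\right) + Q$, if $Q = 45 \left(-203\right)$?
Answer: $8550$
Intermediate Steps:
$Q = -9135$
$\left(13620 - -4065\right) + Q = \left(13620 - -4065\right) - 9135 = \left(13620 + 4065\right) - 9135 = 17685 - 9135 = 8550$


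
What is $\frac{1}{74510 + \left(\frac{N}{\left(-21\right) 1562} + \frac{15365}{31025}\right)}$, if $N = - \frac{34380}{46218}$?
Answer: $\frac{261306827705}{19470101149326298} \approx 1.3421 \cdot 10^{-5}$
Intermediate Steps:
$N = - \frac{5730}{7703}$ ($N = \left(-34380\right) \frac{1}{46218} = - \frac{5730}{7703} \approx -0.74387$)
$\frac{1}{74510 + \left(\frac{N}{\left(-21\right) 1562} + \frac{15365}{31025}\right)} = \frac{1}{74510 + \left(- \frac{5730}{7703 \left(\left(-21\right) 1562\right)} + \frac{15365}{31025}\right)} = \frac{1}{74510 + \left(- \frac{5730}{7703 \left(-32802\right)} + 15365 \cdot \frac{1}{31025}\right)} = \frac{1}{74510 + \left(\left(- \frac{5730}{7703}\right) \left(- \frac{1}{32802}\right) + \frac{3073}{6205}\right)} = \frac{1}{74510 + \left(\frac{955}{42112301} + \frac{3073}{6205}\right)} = \frac{1}{74510 + \frac{129417026748}{261306827705}} = \frac{1}{\frac{19470101149326298}{261306827705}} = \frac{261306827705}{19470101149326298}$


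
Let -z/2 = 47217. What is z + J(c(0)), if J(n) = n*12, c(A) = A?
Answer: -94434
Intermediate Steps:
J(n) = 12*n
z = -94434 (z = -2*47217 = -94434)
z + J(c(0)) = -94434 + 12*0 = -94434 + 0 = -94434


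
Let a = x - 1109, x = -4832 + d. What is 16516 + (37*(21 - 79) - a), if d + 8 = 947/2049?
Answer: 41632684/2049 ≈ 20319.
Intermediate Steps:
d = -15445/2049 (d = -8 + 947/2049 = -15445/2049 ≈ -7.5378)
x = -9916213/2049 (x = -4832 - 15445/2049 = -9916213/2049 ≈ -4839.5)
a = -12188554/2049 (a = -9916213/2049 - 1109 = -12188554/2049 ≈ -5948.5)
16516 + (37*(21 - 79) - a) = 16516 + (37*(21 - 79) - 1*(-12188554/2049)) = 16516 + (37*(-58) + 12188554/2049) = 16516 + (-2146 + 12188554/2049) = 16516 + 7791400/2049 = 41632684/2049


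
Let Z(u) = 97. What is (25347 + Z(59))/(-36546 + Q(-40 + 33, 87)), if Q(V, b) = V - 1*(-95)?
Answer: -12722/18229 ≈ -0.69790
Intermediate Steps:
Q(V, b) = 95 + V (Q(V, b) = V + 95 = 95 + V)
(25347 + Z(59))/(-36546 + Q(-40 + 33, 87)) = (25347 + 97)/(-36546 + (95 + (-40 + 33))) = 25444/(-36546 + (95 - 7)) = 25444/(-36546 + 88) = 25444/(-36458) = 25444*(-1/36458) = -12722/18229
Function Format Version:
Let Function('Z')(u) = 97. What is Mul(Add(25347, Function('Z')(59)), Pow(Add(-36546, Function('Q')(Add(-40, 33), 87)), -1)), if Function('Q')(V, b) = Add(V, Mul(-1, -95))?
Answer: Rational(-12722, 18229) ≈ -0.69790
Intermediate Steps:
Function('Q')(V, b) = Add(95, V) (Function('Q')(V, b) = Add(V, 95) = Add(95, V))
Mul(Add(25347, Function('Z')(59)), Pow(Add(-36546, Function('Q')(Add(-40, 33), 87)), -1)) = Mul(Add(25347, 97), Pow(Add(-36546, Add(95, Add(-40, 33))), -1)) = Mul(25444, Pow(Add(-36546, Add(95, -7)), -1)) = Mul(25444, Pow(Add(-36546, 88), -1)) = Mul(25444, Pow(-36458, -1)) = Mul(25444, Rational(-1, 36458)) = Rational(-12722, 18229)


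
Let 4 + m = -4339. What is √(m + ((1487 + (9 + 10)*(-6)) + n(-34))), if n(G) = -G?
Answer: 2*I*√734 ≈ 54.185*I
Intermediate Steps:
m = -4343 (m = -4 - 4339 = -4343)
√(m + ((1487 + (9 + 10)*(-6)) + n(-34))) = √(-4343 + ((1487 + (9 + 10)*(-6)) - 1*(-34))) = √(-4343 + ((1487 + 19*(-6)) + 34)) = √(-4343 + ((1487 - 114) + 34)) = √(-4343 + (1373 + 34)) = √(-4343 + 1407) = √(-2936) = 2*I*√734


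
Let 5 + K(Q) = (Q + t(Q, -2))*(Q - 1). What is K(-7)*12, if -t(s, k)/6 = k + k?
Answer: -1692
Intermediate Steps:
t(s, k) = -12*k (t(s, k) = -6*(k + k) = -12*k)
K(Q) = -5 + (-1 + Q)*(24 + Q) (K(Q) = -5 + (Q - 12*(-2))*(Q - 1) = -5 + (Q + 24)*(-1 + Q) = -5 + (24 + Q)*(-1 + Q) = -5 + (-1 + Q)*(24 + Q))
K(-7)*12 = (-29 + (-7)² + 23*(-7))*12 = (-29 + 49 - 161)*12 = -141*12 = -1692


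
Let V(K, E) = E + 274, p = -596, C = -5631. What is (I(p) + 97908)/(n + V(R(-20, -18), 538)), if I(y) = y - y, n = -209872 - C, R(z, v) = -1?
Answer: -97908/203429 ≈ -0.48129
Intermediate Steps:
V(K, E) = 274 + E
n = -204241 (n = -209872 - 1*(-5631) = -209872 + 5631 = -204241)
I(y) = 0
(I(p) + 97908)/(n + V(R(-20, -18), 538)) = (0 + 97908)/(-204241 + (274 + 538)) = 97908/(-204241 + 812) = 97908/(-203429) = 97908*(-1/203429) = -97908/203429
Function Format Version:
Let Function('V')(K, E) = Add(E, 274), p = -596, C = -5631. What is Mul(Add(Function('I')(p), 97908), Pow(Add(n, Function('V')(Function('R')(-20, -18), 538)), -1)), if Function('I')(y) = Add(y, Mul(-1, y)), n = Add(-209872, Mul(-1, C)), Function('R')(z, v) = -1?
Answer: Rational(-97908, 203429) ≈ -0.48129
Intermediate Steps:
Function('V')(K, E) = Add(274, E)
n = -204241 (n = Add(-209872, Mul(-1, -5631)) = Add(-209872, 5631) = -204241)
Function('I')(y) = 0
Mul(Add(Function('I')(p), 97908), Pow(Add(n, Function('V')(Function('R')(-20, -18), 538)), -1)) = Mul(Add(0, 97908), Pow(Add(-204241, Add(274, 538)), -1)) = Mul(97908, Pow(Add(-204241, 812), -1)) = Mul(97908, Pow(-203429, -1)) = Mul(97908, Rational(-1, 203429)) = Rational(-97908, 203429)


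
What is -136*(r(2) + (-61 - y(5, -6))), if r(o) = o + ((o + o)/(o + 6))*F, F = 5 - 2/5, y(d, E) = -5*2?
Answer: 31756/5 ≈ 6351.2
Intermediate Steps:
y(d, E) = -10
F = 23/5 (F = 5 - 2*⅕ = 5 - ⅖ = 23/5 ≈ 4.6000)
r(o) = o + 46*o/(5*(6 + o)) (r(o) = o + ((o + o)/(o + 6))*(23/5) = o + ((2*o)/(6 + o))*(23/5) = o + (2*o/(6 + o))*(23/5) = o + 46*o/(5*(6 + o)))
-136*(r(2) + (-61 - y(5, -6))) = -136*((⅕)*2*(76 + 5*2)/(6 + 2) + (-61 - 1*(-10))) = -136*((⅕)*2*(76 + 10)/8 + (-61 + 10)) = -136*((⅕)*2*(⅛)*86 - 51) = -136*(43/10 - 51) = -136*(-467/10) = 31756/5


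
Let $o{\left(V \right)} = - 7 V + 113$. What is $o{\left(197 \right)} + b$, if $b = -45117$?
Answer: $-46383$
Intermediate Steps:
$o{\left(V \right)} = 113 - 7 V$
$o{\left(197 \right)} + b = \left(113 - 1379\right) - 45117 = -1266 - 45117 = -46383$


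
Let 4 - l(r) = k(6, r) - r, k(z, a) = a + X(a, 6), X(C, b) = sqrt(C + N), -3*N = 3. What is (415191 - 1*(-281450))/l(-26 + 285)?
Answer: -126662/11 - 63331*sqrt(258)/22 ≈ -57753.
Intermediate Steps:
N = -1 (N = -1/3*3 = -1)
X(C, b) = sqrt(-1 + C) (X(C, b) = sqrt(C - 1) = sqrt(-1 + C))
k(z, a) = a + sqrt(-1 + a)
l(r) = 4 - sqrt(-1 + r) (l(r) = 4 - ((r + sqrt(-1 + r)) - r) = 4 - sqrt(-1 + r))
(415191 - 1*(-281450))/l(-26 + 285) = (415191 - 1*(-281450))/(4 - sqrt(-1 + (-26 + 285))) = (415191 + 281450)/(4 - sqrt(-1 + 259)) = 696641/(4 - sqrt(258))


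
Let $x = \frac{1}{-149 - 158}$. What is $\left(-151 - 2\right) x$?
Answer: $\frac{153}{307} \approx 0.49837$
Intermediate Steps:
$x = - \frac{1}{307}$ ($x = \frac{1}{-307} = - \frac{1}{307} \approx -0.0032573$)
$\left(-151 - 2\right) x = \left(-151 - 2\right) \left(- \frac{1}{307}\right) = \left(-153\right) \left(- \frac{1}{307}\right) = \frac{153}{307}$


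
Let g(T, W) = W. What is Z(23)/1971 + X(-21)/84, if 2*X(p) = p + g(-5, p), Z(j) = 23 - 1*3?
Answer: -1891/7884 ≈ -0.23985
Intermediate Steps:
Z(j) = 20 (Z(j) = 23 - 3 = 20)
X(p) = p (X(p) = (p + p)/2 = (2*p)/2 = p)
Z(23)/1971 + X(-21)/84 = 20/1971 - 21/84 = 20*(1/1971) - 21*1/84 = 20/1971 - 1/4 = -1891/7884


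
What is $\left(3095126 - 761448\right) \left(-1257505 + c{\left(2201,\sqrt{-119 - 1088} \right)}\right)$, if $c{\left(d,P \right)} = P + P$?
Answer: $-2934611753390 + 4667356 i \sqrt{1207} \approx -2.9346 \cdot 10^{12} + 1.6215 \cdot 10^{8} i$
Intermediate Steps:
$c{\left(d,P \right)} = 2 P$
$\left(3095126 - 761448\right) \left(-1257505 + c{\left(2201,\sqrt{-119 - 1088} \right)}\right) = \left(3095126 - 761448\right) \left(-1257505 + 2 \sqrt{-119 - 1088}\right) = 2333678 \left(-1257505 + 2 \sqrt{-1207}\right) = 2333678 \left(-1257505 + 2 i \sqrt{1207}\right) = -2934611753390 + 4667356 i \sqrt{1207}$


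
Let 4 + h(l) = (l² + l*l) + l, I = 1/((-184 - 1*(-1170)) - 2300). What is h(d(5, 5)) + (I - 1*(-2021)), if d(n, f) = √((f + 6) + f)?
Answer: 2697641/1314 ≈ 2053.0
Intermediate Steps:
d(n, f) = √(6 + 2*f) (d(n, f) = √((6 + f) + f) = √(6 + 2*f))
I = -1/1314 (I = 1/((-184 + 1170) - 2300) = 1/(986 - 2300) = 1/(-1314) = -1/1314 ≈ -0.00076103)
h(l) = -4 + l + 2*l² (h(l) = -4 + ((l² + l*l) + l) = -4 + ((l² + l²) + l) = -4 + (2*l² + l) = -4 + (l + 2*l²) = -4 + l + 2*l²)
h(d(5, 5)) + (I - 1*(-2021)) = (-4 + √(6 + 2*5) + 2*(√(6 + 2*5))²) + (-1/1314 - 1*(-2021)) = (-4 + √(6 + 10) + 2*(√(6 + 10))²) + (-1/1314 + 2021) = (-4 + √16 + 2*(√16)²) + 2655593/1314 = (-4 + 4 + 2*4²) + 2655593/1314 = (-4 + 4 + 2*16) + 2655593/1314 = (-4 + 4 + 32) + 2655593/1314 = 32 + 2655593/1314 = 2697641/1314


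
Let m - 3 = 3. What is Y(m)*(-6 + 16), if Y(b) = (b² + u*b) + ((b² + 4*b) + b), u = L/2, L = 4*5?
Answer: 1620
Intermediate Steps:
m = 6 (m = 3 + 3 = 6)
L = 20
u = 10 (u = 20/2 = 20*(½) = 10)
Y(b) = 2*b² + 15*b (Y(b) = (b² + 10*b) + ((b² + 4*b) + b) = (b² + 10*b) + (b² + 5*b) = 2*b² + 15*b)
Y(m)*(-6 + 16) = (6*(15 + 2*6))*(-6 + 16) = (6*(15 + 12))*10 = (6*27)*10 = 162*10 = 1620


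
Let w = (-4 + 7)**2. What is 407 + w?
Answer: 416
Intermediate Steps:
w = 9 (w = 3**2 = 9)
407 + w = 407 + 9 = 416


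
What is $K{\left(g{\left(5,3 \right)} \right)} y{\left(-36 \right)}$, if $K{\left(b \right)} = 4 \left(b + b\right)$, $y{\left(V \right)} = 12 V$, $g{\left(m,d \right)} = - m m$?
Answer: $86400$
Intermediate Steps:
$g{\left(m,d \right)} = - m^{2}$
$K{\left(b \right)} = 8 b$ ($K{\left(b \right)} = 4 \cdot 2 b = 8 b$)
$K{\left(g{\left(5,3 \right)} \right)} y{\left(-36 \right)} = 8 \left(- 5^{2}\right) 12 \left(-36\right) = 8 \left(\left(-1\right) 25\right) \left(-432\right) = 8 \left(-25\right) \left(-432\right) = \left(-200\right) \left(-432\right) = 86400$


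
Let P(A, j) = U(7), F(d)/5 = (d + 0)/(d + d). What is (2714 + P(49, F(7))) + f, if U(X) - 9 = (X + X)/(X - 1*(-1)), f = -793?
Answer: 7727/4 ≈ 1931.8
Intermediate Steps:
F(d) = 5/2 (F(d) = 5*((d + 0)/(d + d)) = 5*(d/((2*d))) = 5*(d*(1/(2*d))) = 5*(1/2) = 5/2)
U(X) = 9 + 2*X/(1 + X) (U(X) = 9 + (X + X)/(X - 1*(-1)) = 9 + (2*X)/(X + 1) = 9 + (2*X)/(1 + X) = 9 + 2*X/(1 + X))
P(A, j) = 43/4 (P(A, j) = (9 + 11*7)/(1 + 7) = (9 + 77)/8 = (1/8)*86 = 43/4)
(2714 + P(49, F(7))) + f = (2714 + 43/4) - 793 = 10899/4 - 793 = 7727/4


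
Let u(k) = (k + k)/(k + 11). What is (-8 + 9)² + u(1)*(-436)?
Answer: -215/3 ≈ -71.667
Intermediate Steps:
u(k) = 2*k/(11 + k) (u(k) = (2*k)/(11 + k) = 2*k/(11 + k))
(-8 + 9)² + u(1)*(-436) = (-8 + 9)² + (2*1/(11 + 1))*(-436) = 1² + (2*1/12)*(-436) = 1 + (2*1*(1/12))*(-436) = 1 + (⅙)*(-436) = 1 - 218/3 = -215/3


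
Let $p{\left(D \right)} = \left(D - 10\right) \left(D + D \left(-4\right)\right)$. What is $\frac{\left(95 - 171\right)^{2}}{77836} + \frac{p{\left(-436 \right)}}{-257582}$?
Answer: $\frac{5861853160}{2506144069} \approx 2.339$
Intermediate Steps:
$p{\left(D \right)} = - 3 D \left(-10 + D\right)$ ($p{\left(D \right)} = \left(-10 + D\right) \left(D - 4 D\right) = \left(-10 + D\right) \left(- 3 D\right) = - 3 D \left(-10 + D\right)$)
$\frac{\left(95 - 171\right)^{2}}{77836} + \frac{p{\left(-436 \right)}}{-257582} = \frac{\left(95 - 171\right)^{2}}{77836} + \frac{3 \left(-436\right) \left(10 - -436\right)}{-257582} = \left(95 - 171\right)^{2} \cdot \frac{1}{77836} + 3 \left(-436\right) \left(10 + 436\right) \left(- \frac{1}{257582}\right) = \left(-76\right)^{2} \cdot \frac{1}{77836} + 3 \left(-436\right) 446 \left(- \frac{1}{257582}\right) = 5776 \cdot \frac{1}{77836} - - \frac{291684}{128791} = \frac{1444}{19459} + \frac{291684}{128791} = \frac{5861853160}{2506144069}$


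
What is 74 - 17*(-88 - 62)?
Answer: 2624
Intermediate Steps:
74 - 17*(-88 - 62) = 74 - 17*(-150) = 74 + 2550 = 2624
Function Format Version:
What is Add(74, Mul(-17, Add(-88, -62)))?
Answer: 2624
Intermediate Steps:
Add(74, Mul(-17, Add(-88, -62))) = Add(74, Mul(-17, -150)) = Add(74, 2550) = 2624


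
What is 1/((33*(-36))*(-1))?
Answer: 1/1188 ≈ 0.00084175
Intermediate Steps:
1/((33*(-36))*(-1)) = 1/(-1188*(-1)) = 1/1188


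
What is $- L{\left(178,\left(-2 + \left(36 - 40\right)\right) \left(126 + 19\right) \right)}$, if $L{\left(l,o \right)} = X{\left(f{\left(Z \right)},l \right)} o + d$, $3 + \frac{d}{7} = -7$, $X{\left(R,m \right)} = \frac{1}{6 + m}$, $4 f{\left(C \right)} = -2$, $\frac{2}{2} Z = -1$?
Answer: $\frac{6875}{92} \approx 74.728$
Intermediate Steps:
$Z = -1$
$f{\left(C \right)} = - \frac{1}{2}$ ($f{\left(C \right)} = \frac{1}{4} \left(-2\right) = - \frac{1}{2}$)
$d = -70$ ($d = -21 + 7 \left(-7\right) = -21 - 49 = -70$)
$L{\left(l,o \right)} = -70 + \frac{o}{6 + l}$ ($L{\left(l,o \right)} = \frac{o}{6 + l} - 70 = -70 + \frac{o}{6 + l}$)
$- L{\left(178,\left(-2 + \left(36 - 40\right)\right) \left(126 + 19\right) \right)} = - \frac{-420 + \left(-2 + \left(36 - 40\right)\right) \left(126 + 19\right) - 12460}{6 + 178} = - \frac{-420 + \left(-2 + \left(36 - 40\right)\right) 145 - 12460}{184} = - \frac{-420 + \left(-2 - 4\right) 145 - 12460}{184} = - \frac{-420 - 870 - 12460}{184} = - \frac{-13750}{184} = \left(-1\right) \left(- \frac{6875}{92}\right) = \frac{6875}{92}$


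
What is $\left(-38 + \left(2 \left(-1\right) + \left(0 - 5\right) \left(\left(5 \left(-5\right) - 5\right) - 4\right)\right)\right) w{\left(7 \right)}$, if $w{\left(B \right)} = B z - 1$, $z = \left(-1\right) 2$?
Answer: $-1950$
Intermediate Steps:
$z = -2$
$w{\left(B \right)} = -1 - 2 B$ ($w{\left(B \right)} = B \left(-2\right) - 1 = - 2 B - 1 = -1 - 2 B$)
$\left(-38 + \left(2 \left(-1\right) + \left(0 - 5\right) \left(\left(5 \left(-5\right) - 5\right) - 4\right)\right)\right) w{\left(7 \right)} = \left(-38 + \left(2 \left(-1\right) + \left(0 - 5\right) \left(\left(5 \left(-5\right) - 5\right) - 4\right)\right)\right) \left(-1 - 14\right) = \left(-38 - \left(2 + 5 \left(\left(-25 - 5\right) - 4\right)\right)\right) \left(-1 - 14\right) = \left(-38 - \left(2 + 5 \left(-30 - 4\right)\right)\right) \left(-15\right) = \left(-38 - -168\right) \left(-15\right) = \left(-38 + \left(-2 + 170\right)\right) \left(-15\right) = \left(-38 + 168\right) \left(-15\right) = 130 \left(-15\right) = -1950$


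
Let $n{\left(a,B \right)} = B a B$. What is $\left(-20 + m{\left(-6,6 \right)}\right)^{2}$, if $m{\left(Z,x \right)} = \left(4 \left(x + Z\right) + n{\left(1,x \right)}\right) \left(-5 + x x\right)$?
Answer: $1201216$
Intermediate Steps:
$n{\left(a,B \right)} = a B^{2}$
$m{\left(Z,x \right)} = \left(-5 + x^{2}\right) \left(x^{2} + 4 Z + 4 x\right)$ ($m{\left(Z,x \right)} = \left(4 \left(x + Z\right) + 1 x^{2}\right) \left(-5 + x x\right) = \left(4 \left(Z + x\right) + x^{2}\right) \left(-5 + x^{2}\right) = \left(\left(4 Z + 4 x\right) + x^{2}\right) \left(-5 + x^{2}\right) = \left(x^{2} + 4 Z + 4 x\right) \left(-5 + x^{2}\right) = \left(-5 + x^{2}\right) \left(x^{2} + 4 Z + 4 x\right)$)
$\left(-20 + m{\left(-6,6 \right)}\right)^{2} = \left(-20 + \left(6^{4} - -120 - 120 - 5 \cdot 6^{2} + 4 \cdot 6^{3} + 4 \left(-6\right) 6^{2}\right)\right)^{2} = \left(-20 + \left(1296 + 120 - 120 - 180 + 4 \cdot 216 + 4 \left(-6\right) 36\right)\right)^{2} = \left(-20 + \left(1296 + 120 - 120 - 180 + 864 - 864\right)\right)^{2} = \left(-20 + 1116\right)^{2} = 1096^{2} = 1201216$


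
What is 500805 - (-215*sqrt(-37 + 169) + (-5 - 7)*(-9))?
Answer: 500697 + 430*sqrt(33) ≈ 5.0317e+5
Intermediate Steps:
500805 - (-215*sqrt(-37 + 169) + (-5 - 7)*(-9)) = 500805 - (-430*sqrt(33) - 12*(-9)) = 500805 - (-430*sqrt(33) + 108) = 500805 - (108 - 430*sqrt(33)) = 500805 + (-108 + 430*sqrt(33)) = 500697 + 430*sqrt(33)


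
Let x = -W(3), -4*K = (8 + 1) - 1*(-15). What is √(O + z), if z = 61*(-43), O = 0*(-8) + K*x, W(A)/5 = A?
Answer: I*√2533 ≈ 50.329*I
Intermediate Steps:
W(A) = 5*A
K = -6 (K = -((8 + 1) - 1*(-15))/4 = -(9 + 15)/4 = -¼*24 = -6)
x = -15 (x = -5*3 = -1*15 = -15)
O = 90 (O = 0*(-8) - 6*(-15) = 0 + 90 = 90)
z = -2623
√(O + z) = √(90 - 2623) = √(-2533) = I*√2533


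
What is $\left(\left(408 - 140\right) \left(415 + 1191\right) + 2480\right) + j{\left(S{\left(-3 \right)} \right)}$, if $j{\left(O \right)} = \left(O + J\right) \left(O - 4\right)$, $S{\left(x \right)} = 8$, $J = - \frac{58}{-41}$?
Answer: $\frac{17749952}{41} \approx 4.3293 \cdot 10^{5}$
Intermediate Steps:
$J = \frac{58}{41}$ ($J = \left(-58\right) \left(- \frac{1}{41}\right) = \frac{58}{41} \approx 1.4146$)
$j{\left(O \right)} = \left(-4 + O\right) \left(\frac{58}{41} + O\right)$ ($j{\left(O \right)} = \left(O + \frac{58}{41}\right) \left(O - 4\right) = \left(\frac{58}{41} + O\right) \left(-4 + O\right) = \left(-4 + O\right) \left(\frac{58}{41} + O\right)$)
$\left(\left(408 - 140\right) \left(415 + 1191\right) + 2480\right) + j{\left(S{\left(-3 \right)} \right)} = \left(\left(408 - 140\right) \left(415 + 1191\right) + 2480\right) - \left(\frac{1080}{41} - 64\right) = \left(268 \cdot 1606 + 2480\right) - - \frac{1544}{41} = \left(430408 + 2480\right) + \frac{1544}{41} = 432888 + \frac{1544}{41} = \frac{17749952}{41}$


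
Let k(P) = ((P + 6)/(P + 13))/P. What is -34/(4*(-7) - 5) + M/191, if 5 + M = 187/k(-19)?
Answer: -621217/81939 ≈ -7.5815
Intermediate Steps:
k(P) = (6 + P)/(P*(13 + P)) (k(P) = ((6 + P)/(13 + P))/P = (6 + P)/(P*(13 + P)))
M = -21383/13 (M = -5 + 187/(((6 - 19)/((-19)*(13 - 19)))) = -5 + 187/((-1/19*(-13)/(-6))) = -5 + 187/((-1/19*(-1/6)*(-13))) = -5 + 187/(-13/114) = -5 + 187*(-114/13) = -5 - 21318/13 = -21383/13 ≈ -1644.8)
-34/(4*(-7) - 5) + M/191 = -34/(4*(-7) - 5) - 21383/13/191 = -34/(-28 - 5) - 21383/13*1/191 = -34/(-33) - 21383/2483 = -34*(-1/33) - 21383/2483 = 34/33 - 21383/2483 = -621217/81939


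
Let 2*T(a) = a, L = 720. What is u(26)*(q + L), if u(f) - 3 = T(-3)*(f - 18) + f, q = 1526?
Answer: 38182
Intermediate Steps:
T(a) = a/2
u(f) = 30 - f/2 (u(f) = 3 + (((1/2)*(-3))*(f - 18) + f) = 3 + (-3*(-18 + f)/2 + f) = 3 + ((27 - 3*f/2) + f) = 3 + (27 - f/2) = 30 - f/2)
u(26)*(q + L) = (30 - 1/2*26)*(1526 + 720) = (30 - 13)*2246 = 17*2246 = 38182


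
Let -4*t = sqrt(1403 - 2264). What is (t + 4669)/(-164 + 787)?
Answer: 667/89 - I*sqrt(861)/2492 ≈ 7.4944 - 0.011775*I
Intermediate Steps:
t = -I*sqrt(861)/4 (t = -sqrt(1403 - 2264)/4 = -I*sqrt(861)/4 ≈ -7.3357*I)
(t + 4669)/(-164 + 787) = (-I*sqrt(861)/4 + 4669)/(-164 + 787) = (4669 - I*sqrt(861)/4)/623 = (4669 - I*sqrt(861)/4)*(1/623) = 667/89 - I*sqrt(861)/2492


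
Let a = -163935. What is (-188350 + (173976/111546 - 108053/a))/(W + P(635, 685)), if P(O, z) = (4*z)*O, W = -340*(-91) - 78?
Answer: -191343489387389/1798926314908590 ≈ -0.10637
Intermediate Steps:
W = 30862 (W = 30940 - 78 = 30862)
P(O, z) = 4*O*z
(-188350 + (173976/111546 - 108053/a))/(W + P(635, 685)) = (-188350 + (173976/111546 - 108053/(-163935)))/(30862 + 4*635*685) = (-188350 + (173976*(1/111546) - 108053*(-1/163935)))/(30862 + 1739900) = (-188350 + (28996/18591 + 108053/163935))/1770762 = (-188350 + 2254090861/1015905195)*(1/1770762) = -191343489387389/1015905195*1/1770762 = -191343489387389/1798926314908590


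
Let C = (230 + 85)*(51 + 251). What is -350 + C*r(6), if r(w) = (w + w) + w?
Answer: 1711990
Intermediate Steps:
r(w) = 3*w (r(w) = 2*w + w = 3*w)
C = 95130 (C = 315*302 = 95130)
-350 + C*r(6) = -350 + 95130*(3*6) = -350 + 95130*18 = -350 + 1712340 = 1711990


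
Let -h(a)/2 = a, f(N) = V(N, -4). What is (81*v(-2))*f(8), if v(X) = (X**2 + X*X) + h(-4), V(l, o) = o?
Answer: -5184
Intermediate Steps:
f(N) = -4
h(a) = -2*a
v(X) = 8 + 2*X**2 (v(X) = (X**2 + X*X) - 2*(-4) = (X**2 + X**2) + 8 = 2*X**2 + 8 = 8 + 2*X**2)
(81*v(-2))*f(8) = (81*(8 + 2*(-2)**2))*(-4) = (81*(8 + 2*4))*(-4) = (81*(8 + 8))*(-4) = (81*16)*(-4) = 1296*(-4) = -5184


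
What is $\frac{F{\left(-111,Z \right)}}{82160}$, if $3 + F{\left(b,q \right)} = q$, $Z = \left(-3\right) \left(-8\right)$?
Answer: $\frac{21}{82160} \approx 0.0002556$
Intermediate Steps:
$Z = 24$
$F{\left(b,q \right)} = -3 + q$
$\frac{F{\left(-111,Z \right)}}{82160} = \frac{-3 + 24}{82160} = 21 \cdot \frac{1}{82160} = \frac{21}{82160}$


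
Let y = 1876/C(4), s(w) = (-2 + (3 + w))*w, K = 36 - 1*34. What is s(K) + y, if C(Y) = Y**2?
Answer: 493/4 ≈ 123.25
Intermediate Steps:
K = 2 (K = 36 - 34 = 2)
s(w) = w*(1 + w) (s(w) = (1 + w)*w = w*(1 + w))
y = 469/4 (y = 1876/(4**2) = 1876/16 = 1876*(1/16) = 469/4 ≈ 117.25)
s(K) + y = 2*(1 + 2) + 469/4 = 2*3 + 469/4 = 6 + 469/4 = 493/4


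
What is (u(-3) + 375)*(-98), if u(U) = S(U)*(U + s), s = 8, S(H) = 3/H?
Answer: -36260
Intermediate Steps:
u(U) = 3*(8 + U)/U (u(U) = (3/U)*(U + 8) = (3/U)*(8 + U) = 3*(8 + U)/U)
(u(-3) + 375)*(-98) = ((3 + 24/(-3)) + 375)*(-98) = ((3 + 24*(-1/3)) + 375)*(-98) = ((3 - 8) + 375)*(-98) = (-5 + 375)*(-98) = 370*(-98) = -36260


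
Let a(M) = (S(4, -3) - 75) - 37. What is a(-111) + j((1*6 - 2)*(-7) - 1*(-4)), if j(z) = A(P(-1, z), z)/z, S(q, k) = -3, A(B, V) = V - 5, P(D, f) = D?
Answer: -2731/24 ≈ -113.79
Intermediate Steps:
A(B, V) = -5 + V
a(M) = -115 (a(M) = (-3 - 75) - 37 = -78 - 37 = -115)
j(z) = (-5 + z)/z
a(-111) + j((1*6 - 2)*(-7) - 1*(-4)) = -115 + (-5 + ((1*6 - 2)*(-7) - 1*(-4)))/((1*6 - 2)*(-7) - 1*(-4)) = -115 + (-5 + ((6 - 2)*(-7) + 4))/((6 - 2)*(-7) + 4) = -115 + (-5 + (4*(-7) + 4))/(4*(-7) + 4) = -115 + (-5 + (-28 + 4))/(-28 + 4) = -115 + (-5 - 24)/(-24) = -115 - 1/24*(-29) = -115 + 29/24 = -2731/24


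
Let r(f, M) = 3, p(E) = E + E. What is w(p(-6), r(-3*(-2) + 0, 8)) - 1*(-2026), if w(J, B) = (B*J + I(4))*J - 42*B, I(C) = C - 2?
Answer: 2308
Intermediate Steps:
p(E) = 2*E
I(C) = -2 + C
w(J, B) = -42*B + J*(2 + B*J) (w(J, B) = (B*J + (-2 + 4))*J - 42*B = (B*J + 2)*J - 42*B = (2 + B*J)*J - 42*B = J*(2 + B*J) - 42*B = -42*B + J*(2 + B*J))
w(p(-6), r(-3*(-2) + 0, 8)) - 1*(-2026) = (-42*3 + 2*(2*(-6)) + 3*(2*(-6))**2) - 1*(-2026) = (-126 + 2*(-12) + 3*(-12)**2) + 2026 = (-126 - 24 + 3*144) + 2026 = (-126 - 24 + 432) + 2026 = 282 + 2026 = 2308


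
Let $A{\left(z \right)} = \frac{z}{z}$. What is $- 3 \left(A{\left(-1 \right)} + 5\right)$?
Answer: $-18$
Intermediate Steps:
$A{\left(z \right)} = 1$
$- 3 \left(A{\left(-1 \right)} + 5\right) = - 3 \left(1 + 5\right) = \left(-3\right) 6 = -18$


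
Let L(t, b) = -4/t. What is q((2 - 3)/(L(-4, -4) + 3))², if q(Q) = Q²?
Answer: 1/256 ≈ 0.0039063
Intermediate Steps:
q((2 - 3)/(L(-4, -4) + 3))² = (((2 - 3)/(-4/(-4) + 3))²)² = ((-1/(-4*(-¼) + 3))²)² = ((-1/(1 + 3))²)² = ((-1/4)²)² = ((-1*¼)²)² = ((-¼)²)² = (1/16)² = 1/256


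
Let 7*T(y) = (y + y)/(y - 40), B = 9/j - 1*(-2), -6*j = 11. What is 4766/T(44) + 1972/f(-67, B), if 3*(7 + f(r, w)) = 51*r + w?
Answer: 315330007/208175 ≈ 1514.7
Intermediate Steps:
j = -11/6 (j = -⅙*11 = -11/6 ≈ -1.8333)
B = -32/11 (B = 9/(-11/6) - 1*(-2) = 9*(-6/11) + 2 = -54/11 + 2 = -32/11 ≈ -2.9091)
f(r, w) = -7 + 17*r + w/3 (f(r, w) = -7 + (51*r + w)/3 = -7 + (w + 51*r)/3 = -7 + (17*r + w/3) = -7 + 17*r + w/3)
T(y) = 2*y/(7*(-40 + y)) (T(y) = ((y + y)/(y - 40))/7 = ((2*y)/(-40 + y))/7 = (2*y/(-40 + y))/7 = 2*y/(7*(-40 + y)))
4766/T(44) + 1972/f(-67, B) = 4766/(((2/7)*44/(-40 + 44))) + 1972/(-7 + 17*(-67) + (⅓)*(-32/11)) = 4766/(((2/7)*44/4)) + 1972/(-7 - 1139 - 32/33) = 4766/(((2/7)*44*(¼))) + 1972/(-37850/33) = 4766/(22/7) + 1972*(-33/37850) = 4766*(7/22) - 32538/18925 = 16681/11 - 32538/18925 = 315330007/208175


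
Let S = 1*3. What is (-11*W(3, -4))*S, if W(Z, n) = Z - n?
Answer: -231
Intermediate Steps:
S = 3
(-11*W(3, -4))*S = -11*(3 - 1*(-4))*3 = -11*(3 + 4)*3 = -11*7*3 = -77*3 = -231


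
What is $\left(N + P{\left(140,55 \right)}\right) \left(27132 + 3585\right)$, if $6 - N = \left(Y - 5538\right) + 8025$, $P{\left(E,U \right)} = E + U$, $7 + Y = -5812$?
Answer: $108523161$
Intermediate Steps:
$Y = -5819$ ($Y = -7 - 5812 = -5819$)
$N = 3338$ ($N = 6 - \left(\left(-5819 - 5538\right) + 8025\right) = 6 - \left(-11357 + 8025\right) = 6 - -3332 = 6 + 3332 = 3338$)
$\left(N + P{\left(140,55 \right)}\right) \left(27132 + 3585\right) = \left(3338 + \left(140 + 55\right)\right) \left(27132 + 3585\right) = \left(3338 + 195\right) 30717 = 3533 \cdot 30717 = 108523161$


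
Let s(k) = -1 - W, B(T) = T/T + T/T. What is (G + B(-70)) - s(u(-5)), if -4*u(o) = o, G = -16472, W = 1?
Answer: -16468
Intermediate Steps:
u(o) = -o/4
B(T) = 2 (B(T) = 1 + 1 = 2)
s(k) = -2 (s(k) = -1 - 1*1 = -1 - 1 = -2)
(G + B(-70)) - s(u(-5)) = (-16472 + 2) - 1*(-2) = -16470 + 2 = -16468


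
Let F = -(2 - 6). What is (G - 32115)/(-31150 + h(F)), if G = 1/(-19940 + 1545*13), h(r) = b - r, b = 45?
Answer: 4656674/4510805 ≈ 1.0323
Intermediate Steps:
F = 4 (F = -1*(-4) = 4)
h(r) = 45 - r
G = 1/145 (G = 1/(-19940 + 20085) = 1/145 ≈ 0.0068966)
(G - 32115)/(-31150 + h(F)) = (1/145 - 32115)/(-31150 + (45 - 1*4)) = -4656674/(145*(-31150 + (45 - 4))) = -4656674/(145*(-31150 + 41)) = -4656674/145/(-31109) = -4656674/145*(-1/31109) = 4656674/4510805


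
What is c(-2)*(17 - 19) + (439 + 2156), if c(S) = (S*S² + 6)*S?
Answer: 2587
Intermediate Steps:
c(S) = S*(6 + S³) (c(S) = (S³ + 6)*S = (6 + S³)*S = S*(6 + S³))
c(-2)*(17 - 19) + (439 + 2156) = (-2*(6 + (-2)³))*(17 - 19) + (439 + 2156) = -2*(6 - 8)*(-2) + 2595 = -2*(-2)*(-2) + 2595 = 4*(-2) + 2595 = -8 + 2595 = 2587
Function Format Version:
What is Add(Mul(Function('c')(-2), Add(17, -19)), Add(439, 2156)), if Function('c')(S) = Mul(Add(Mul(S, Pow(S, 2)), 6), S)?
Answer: 2587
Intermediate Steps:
Function('c')(S) = Mul(S, Add(6, Pow(S, 3))) (Function('c')(S) = Mul(Add(Pow(S, 3), 6), S) = Mul(Add(6, Pow(S, 3)), S) = Mul(S, Add(6, Pow(S, 3))))
Add(Mul(Function('c')(-2), Add(17, -19)), Add(439, 2156)) = Add(Mul(Mul(-2, Add(6, Pow(-2, 3))), Add(17, -19)), Add(439, 2156)) = Add(Mul(Mul(-2, Add(6, -8)), -2), 2595) = Add(Mul(Mul(-2, -2), -2), 2595) = Add(Mul(4, -2), 2595) = Add(-8, 2595) = 2587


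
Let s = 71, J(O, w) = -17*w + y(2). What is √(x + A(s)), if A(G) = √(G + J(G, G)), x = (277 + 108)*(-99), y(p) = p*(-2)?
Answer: √(-38115 + 2*I*√285) ≈ 0.0865 + 195.23*I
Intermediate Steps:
y(p) = -2*p
x = -38115 (x = 385*(-99) = -38115)
J(O, w) = -4 - 17*w (J(O, w) = -17*w - 2*2 = -17*w - 4 = -4 - 17*w)
A(G) = √(-4 - 16*G) (A(G) = √(G + (-4 - 17*G)) = √(-4 - 16*G))
√(x + A(s)) = √(-38115 + 2*√(-1 - 4*71)) = √(-38115 + 2*√(-1 - 284)) = √(-38115 + 2*√(-285)) = √(-38115 + 2*(I*√285)) = √(-38115 + 2*I*√285)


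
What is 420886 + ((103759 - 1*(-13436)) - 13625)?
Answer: 524456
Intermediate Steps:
420886 + ((103759 - 1*(-13436)) - 13625) = 420886 + ((103759 + 13436) - 13625) = 420886 + (117195 - 13625) = 420886 + 103570 = 524456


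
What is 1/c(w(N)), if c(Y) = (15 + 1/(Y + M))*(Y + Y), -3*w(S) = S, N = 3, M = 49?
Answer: -24/721 ≈ -0.033287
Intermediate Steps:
w(S) = -S/3
c(Y) = 2*Y*(15 + 1/(49 + Y)) (c(Y) = (15 + 1/(Y + 49))*(Y + Y) = (15 + 1/(49 + Y))*(2*Y) = 2*Y*(15 + 1/(49 + Y)))
1/c(w(N)) = 1/(2*(-1/3*3)*(736 + 15*(-1/3*3))/(49 - 1/3*3)) = 1/(2*(-1)*(736 + 15*(-1))/(49 - 1)) = 1/(2*(-1)*(736 - 15)/48) = 1/(2*(-1)*(1/48)*721) = 1/(-721/24) = -24/721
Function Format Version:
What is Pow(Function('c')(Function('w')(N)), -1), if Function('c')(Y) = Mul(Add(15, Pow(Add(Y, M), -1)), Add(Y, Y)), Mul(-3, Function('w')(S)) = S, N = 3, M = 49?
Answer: Rational(-24, 721) ≈ -0.033287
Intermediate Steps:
Function('w')(S) = Mul(Rational(-1, 3), S)
Function('c')(Y) = Mul(2, Y, Add(15, Pow(Add(49, Y), -1))) (Function('c')(Y) = Mul(Add(15, Pow(Add(Y, 49), -1)), Add(Y, Y)) = Mul(Add(15, Pow(Add(49, Y), -1)), Mul(2, Y)) = Mul(2, Y, Add(15, Pow(Add(49, Y), -1))))
Pow(Function('c')(Function('w')(N)), -1) = Pow(Mul(2, Mul(Rational(-1, 3), 3), Pow(Add(49, Mul(Rational(-1, 3), 3)), -1), Add(736, Mul(15, Mul(Rational(-1, 3), 3)))), -1) = Pow(Mul(2, -1, Pow(Add(49, -1), -1), Add(736, Mul(15, -1))), -1) = Pow(Mul(2, -1, Pow(48, -1), Add(736, -15)), -1) = Pow(Mul(2, -1, Rational(1, 48), 721), -1) = Pow(Rational(-721, 24), -1) = Rational(-24, 721)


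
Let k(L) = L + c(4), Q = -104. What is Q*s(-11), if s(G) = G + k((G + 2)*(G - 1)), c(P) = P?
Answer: -10504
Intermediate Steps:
k(L) = 4 + L (k(L) = L + 4 = 4 + L)
s(G) = 4 + G + (-1 + G)*(2 + G) (s(G) = G + (4 + (G + 2)*(G - 1)) = G + (4 + (2 + G)*(-1 + G)) = G + (4 + (-1 + G)*(2 + G)) = 4 + G + (-1 + G)*(2 + G))
Q*s(-11) = -104*(2 + (-11)² + 2*(-11)) = -104*(2 + 121 - 22) = -104*101 = -10504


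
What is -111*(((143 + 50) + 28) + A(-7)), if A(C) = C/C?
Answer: -24642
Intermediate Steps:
A(C) = 1
-111*(((143 + 50) + 28) + A(-7)) = -111*(((143 + 50) + 28) + 1) = -111*((193 + 28) + 1) = -111*(221 + 1) = -111*222 = -24642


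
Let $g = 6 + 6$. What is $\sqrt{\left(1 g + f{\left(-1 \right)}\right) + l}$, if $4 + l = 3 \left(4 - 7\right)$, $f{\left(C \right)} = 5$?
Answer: $2$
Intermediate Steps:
$g = 12$
$l = -13$ ($l = -4 + 3 \left(4 - 7\right) = -4 + 3 \left(-3\right) = -4 - 9 = -13$)
$\sqrt{\left(1 g + f{\left(-1 \right)}\right) + l} = \sqrt{\left(1 \cdot 12 + 5\right) - 13} = \sqrt{\left(12 + 5\right) - 13} = \sqrt{17 - 13} = \sqrt{4} = 2$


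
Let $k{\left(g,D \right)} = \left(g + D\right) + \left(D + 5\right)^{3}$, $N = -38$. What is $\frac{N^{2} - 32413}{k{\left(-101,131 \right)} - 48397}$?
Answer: $- \frac{3441}{274121} \approx -0.012553$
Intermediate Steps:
$k{\left(g,D \right)} = D + g + \left(5 + D\right)^{3}$ ($k{\left(g,D \right)} = \left(D + g\right) + \left(5 + D\right)^{3} = D + g + \left(5 + D\right)^{3}$)
$\frac{N^{2} - 32413}{k{\left(-101,131 \right)} - 48397} = \frac{\left(-38\right)^{2} - 32413}{\left(131 - 101 + \left(5 + 131\right)^{3}\right) - 48397} = \frac{1444 - 32413}{\left(131 - 101 + 136^{3}\right) - 48397} = - \frac{30969}{\left(131 - 101 + 2515456\right) - 48397} = - \frac{30969}{2515486 - 48397} = - \frac{30969}{2467089} = \left(-30969\right) \frac{1}{2467089} = - \frac{3441}{274121}$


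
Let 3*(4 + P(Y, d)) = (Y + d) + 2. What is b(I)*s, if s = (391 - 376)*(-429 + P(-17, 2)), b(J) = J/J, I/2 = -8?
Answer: -6560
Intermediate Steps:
P(Y, d) = -10/3 + Y/3 + d/3 (P(Y, d) = -4 + ((Y + d) + 2)/3 = -4 + (2 + Y + d)/3 = -4 + (2/3 + Y/3 + d/3) = -10/3 + Y/3 + d/3)
I = -16 (I = 2*(-8) = -16)
b(J) = 1
s = -6560 (s = (391 - 376)*(-429 + (-10/3 + (1/3)*(-17) + (1/3)*2)) = 15*(-429 + (-10/3 - 17/3 + 2/3)) = 15*(-429 - 25/3) = 15*(-1312/3) = -6560)
b(I)*s = 1*(-6560) = -6560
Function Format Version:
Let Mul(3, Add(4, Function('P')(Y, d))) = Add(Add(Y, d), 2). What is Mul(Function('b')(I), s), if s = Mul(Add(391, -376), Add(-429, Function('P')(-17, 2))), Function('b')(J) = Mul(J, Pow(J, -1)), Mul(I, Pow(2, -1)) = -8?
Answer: -6560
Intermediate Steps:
Function('P')(Y, d) = Add(Rational(-10, 3), Mul(Rational(1, 3), Y), Mul(Rational(1, 3), d)) (Function('P')(Y, d) = Add(-4, Mul(Rational(1, 3), Add(Add(Y, d), 2))) = Add(-4, Mul(Rational(1, 3), Add(2, Y, d))) = Add(-4, Add(Rational(2, 3), Mul(Rational(1, 3), Y), Mul(Rational(1, 3), d))) = Add(Rational(-10, 3), Mul(Rational(1, 3), Y), Mul(Rational(1, 3), d)))
I = -16 (I = Mul(2, -8) = -16)
Function('b')(J) = 1
s = -6560 (s = Mul(Add(391, -376), Add(-429, Add(Rational(-10, 3), Mul(Rational(1, 3), -17), Mul(Rational(1, 3), 2)))) = Mul(15, Add(-429, Add(Rational(-10, 3), Rational(-17, 3), Rational(2, 3)))) = Mul(15, Add(-429, Rational(-25, 3))) = Mul(15, Rational(-1312, 3)) = -6560)
Mul(Function('b')(I), s) = Mul(1, -6560) = -6560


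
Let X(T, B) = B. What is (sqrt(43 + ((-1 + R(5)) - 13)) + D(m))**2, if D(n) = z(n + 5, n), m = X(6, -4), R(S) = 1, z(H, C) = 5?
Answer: (5 + sqrt(30))**2 ≈ 109.77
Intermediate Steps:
m = -4
D(n) = 5
(sqrt(43 + ((-1 + R(5)) - 13)) + D(m))**2 = (sqrt(43 + ((-1 + 1) - 13)) + 5)**2 = (sqrt(43 + (0 - 13)) + 5)**2 = (sqrt(43 - 13) + 5)**2 = (sqrt(30) + 5)**2 = (5 + sqrt(30))**2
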